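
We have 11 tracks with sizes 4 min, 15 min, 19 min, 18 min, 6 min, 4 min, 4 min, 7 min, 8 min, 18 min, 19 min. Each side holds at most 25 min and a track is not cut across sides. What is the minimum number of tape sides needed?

Total = 19 + 19 + 18 + 18 + 15 + 8 + 7 + 6 + 4 + 4 + 4 = 122 min.
Lower bound: ⌈122/25⌉ = 5 tape sides.
A packing using 6 tape sides:
  side 1: 19 + 6 = 25
  side 2: 19 + 4 = 23
  side 3: 18 + 7 = 25
  side 4: 18 + 4 = 22
  side 5: 15 + 8 = 23
  side 6: 4 = 4
No arrangement into 5 tape sides stays within capacity, so 6 is optimal.

6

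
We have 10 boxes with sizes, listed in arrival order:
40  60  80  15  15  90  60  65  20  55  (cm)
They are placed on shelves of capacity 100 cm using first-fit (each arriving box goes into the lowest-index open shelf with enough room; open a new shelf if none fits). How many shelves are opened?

  40 → shelf 1 (new)  [load 40/100]
  60 → shelf 1  [load 100/100]
  80 → shelf 2 (new)  [load 80/100]
  15 → shelf 2  [load 95/100]
  15 → shelf 3 (new)  [load 15/100]
  90 → shelf 4 (new)  [load 90/100]
  60 → shelf 3  [load 75/100]
  65 → shelf 5 (new)  [load 65/100]
  20 → shelf 3  [load 95/100]
  55 → shelf 6 (new)  [load 55/100]
6 shelves opened.

6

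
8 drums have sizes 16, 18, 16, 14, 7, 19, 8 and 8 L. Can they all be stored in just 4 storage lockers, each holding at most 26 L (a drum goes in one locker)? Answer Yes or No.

Total = 106 L; ⌈106/26⌉ = 5.
At least 5 storage lockers are required, but only 4 are allowed.

No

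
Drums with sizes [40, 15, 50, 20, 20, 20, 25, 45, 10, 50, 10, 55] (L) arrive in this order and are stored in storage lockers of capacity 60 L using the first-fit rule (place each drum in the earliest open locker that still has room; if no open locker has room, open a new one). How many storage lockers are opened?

  40 → locker 1 (new)  [load 40/60]
  15 → locker 1  [load 55/60]
  50 → locker 2 (new)  [load 50/60]
  20 → locker 3 (new)  [load 20/60]
  20 → locker 3  [load 40/60]
  20 → locker 3  [load 60/60]
  25 → locker 4 (new)  [load 25/60]
  45 → locker 5 (new)  [load 45/60]
  10 → locker 2  [load 60/60]
  50 → locker 6 (new)  [load 50/60]
  10 → locker 4  [load 35/60]
  55 → locker 7 (new)  [load 55/60]
7 storage lockers opened.

7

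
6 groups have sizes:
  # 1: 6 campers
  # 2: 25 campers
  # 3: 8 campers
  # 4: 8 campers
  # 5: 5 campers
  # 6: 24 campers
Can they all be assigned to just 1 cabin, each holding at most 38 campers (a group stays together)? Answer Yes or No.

No

Total = 76 campers; ⌈76/38⌉ = 2.
At least 2 cabins are required, but only 1 is allowed.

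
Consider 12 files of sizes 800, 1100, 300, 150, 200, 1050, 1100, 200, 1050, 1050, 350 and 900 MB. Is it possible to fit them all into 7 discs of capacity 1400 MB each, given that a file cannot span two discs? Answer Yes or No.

A valid assignment using 7 discs:
  disc 1: 1100 + 300 = 1400
  disc 2: 1100 + 200 = 1300
  disc 3: 1050 + 350 = 1400
  disc 4: 1050 + 200 + 150 = 1400
  disc 5: 1050 = 1050
  disc 6: 900 = 900
  disc 7: 800 = 800
Every load is within 1400 MB, so 7 discs suffice.

Yes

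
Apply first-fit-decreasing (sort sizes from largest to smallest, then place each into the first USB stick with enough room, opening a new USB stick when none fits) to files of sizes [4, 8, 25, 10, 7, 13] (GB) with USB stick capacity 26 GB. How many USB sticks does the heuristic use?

3

Sorted descending: 25, 13, 10, 8, 7, 4.
  25 → USB stick 1 (new)  [load 25/26]
  13 → USB stick 2 (new)  [load 13/26]
  10 → USB stick 2  [load 23/26]
  8 → USB stick 3 (new)  [load 8/26]
  7 → USB stick 3  [load 15/26]
  4 → USB stick 3  [load 19/26]
3 USB sticks opened.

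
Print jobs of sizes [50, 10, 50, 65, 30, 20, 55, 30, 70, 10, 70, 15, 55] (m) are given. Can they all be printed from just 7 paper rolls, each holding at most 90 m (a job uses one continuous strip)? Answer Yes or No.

Yes

A valid assignment using 7 paper rolls:
  roll 1: 70 + 20 = 90
  roll 2: 70 + 15 = 85
  roll 3: 65 + 10 + 10 = 85
  roll 4: 55 + 30 = 85
  roll 5: 55 + 30 = 85
  roll 6: 50 = 50
  roll 7: 50 = 50
Every load is within 90 m, so 7 paper rolls suffice.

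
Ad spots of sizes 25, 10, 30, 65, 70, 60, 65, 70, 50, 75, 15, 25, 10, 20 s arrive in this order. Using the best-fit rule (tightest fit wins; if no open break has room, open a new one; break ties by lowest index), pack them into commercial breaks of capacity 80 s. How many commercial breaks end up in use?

8

  25 → break 1 (new)  [load 25/80]
  10 → break 1  [load 35/80]
  30 → break 1  [load 65/80]
  65 → break 2 (new)  [load 65/80]
  70 → break 3 (new)  [load 70/80]
  60 → break 4 (new)  [load 60/80]
  65 → break 5 (new)  [load 65/80]
  70 → break 6 (new)  [load 70/80]
  50 → break 7 (new)  [load 50/80]
  75 → break 8 (new)  [load 75/80]
  15 → break 1  [load 80/80]
  25 → break 7  [load 75/80]
  10 → break 3  [load 80/80]
  20 → break 4  [load 80/80]
8 commercial breaks opened.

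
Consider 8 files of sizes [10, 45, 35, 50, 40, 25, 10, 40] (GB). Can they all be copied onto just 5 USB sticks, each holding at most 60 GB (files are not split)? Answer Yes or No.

Yes

A valid assignment using 5 USB sticks:
  USB stick 1: 50 + 10 = 60
  USB stick 2: 45 + 10 = 55
  USB stick 3: 40 = 40
  USB stick 4: 40 = 40
  USB stick 5: 35 + 25 = 60
Every load is within 60 GB, so 5 USB sticks suffice.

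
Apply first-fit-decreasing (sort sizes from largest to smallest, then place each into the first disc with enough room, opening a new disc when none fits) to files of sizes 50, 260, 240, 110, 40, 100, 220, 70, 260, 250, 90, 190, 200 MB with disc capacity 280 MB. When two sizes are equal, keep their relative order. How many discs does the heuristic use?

Sorted descending: 260, 260, 250, 240, 220, 200, 190, 110, 100, 90, 70, 50, 40.
  260 → disc 1 (new)  [load 260/280]
  260 → disc 2 (new)  [load 260/280]
  250 → disc 3 (new)  [load 250/280]
  240 → disc 4 (new)  [load 240/280]
  220 → disc 5 (new)  [load 220/280]
  200 → disc 6 (new)  [load 200/280]
  190 → disc 7 (new)  [load 190/280]
  110 → disc 8 (new)  [load 110/280]
  100 → disc 8  [load 210/280]
  90 → disc 7  [load 280/280]
  70 → disc 6  [load 270/280]
  50 → disc 5  [load 270/280]
  40 → disc 4  [load 280/280]
8 discs opened.

8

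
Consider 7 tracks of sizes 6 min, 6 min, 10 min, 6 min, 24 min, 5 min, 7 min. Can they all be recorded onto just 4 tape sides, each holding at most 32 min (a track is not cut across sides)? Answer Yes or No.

Yes

A valid assignment using 3 tape sides:
  side 1: 24 + 7 = 31
  side 2: 10 + 6 + 6 + 6 = 28
  side 3: 5 = 5
That uses only 3 ≤ 4, so 4 tape sides are enough.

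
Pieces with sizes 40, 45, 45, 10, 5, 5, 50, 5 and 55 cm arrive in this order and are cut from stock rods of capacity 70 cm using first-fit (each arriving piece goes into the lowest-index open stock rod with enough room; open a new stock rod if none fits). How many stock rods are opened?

5

  40 → stock rod 1 (new)  [load 40/70]
  45 → stock rod 2 (new)  [load 45/70]
  45 → stock rod 3 (new)  [load 45/70]
  10 → stock rod 1  [load 50/70]
  5 → stock rod 1  [load 55/70]
  5 → stock rod 1  [load 60/70]
  50 → stock rod 4 (new)  [load 50/70]
  5 → stock rod 1  [load 65/70]
  55 → stock rod 5 (new)  [load 55/70]
5 stock rods opened.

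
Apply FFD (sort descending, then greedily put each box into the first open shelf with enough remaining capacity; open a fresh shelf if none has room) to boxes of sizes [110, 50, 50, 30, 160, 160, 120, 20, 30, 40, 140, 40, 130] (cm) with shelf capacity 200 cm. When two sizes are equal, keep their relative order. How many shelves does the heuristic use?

Sorted descending: 160, 160, 140, 130, 120, 110, 50, 50, 40, 40, 30, 30, 20.
  160 → shelf 1 (new)  [load 160/200]
  160 → shelf 2 (new)  [load 160/200]
  140 → shelf 3 (new)  [load 140/200]
  130 → shelf 4 (new)  [load 130/200]
  120 → shelf 5 (new)  [load 120/200]
  110 → shelf 6 (new)  [load 110/200]
  50 → shelf 3  [load 190/200]
  50 → shelf 4  [load 180/200]
  40 → shelf 1  [load 200/200]
  40 → shelf 2  [load 200/200]
  30 → shelf 5  [load 150/200]
  30 → shelf 5  [load 180/200]
  20 → shelf 4  [load 200/200]
6 shelves opened.

6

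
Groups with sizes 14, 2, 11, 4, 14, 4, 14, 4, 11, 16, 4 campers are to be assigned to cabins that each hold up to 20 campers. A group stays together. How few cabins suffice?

Total = 16 + 14 + 14 + 14 + 11 + 11 + 4 + 4 + 4 + 4 + 2 = 98 campers.
Lower bound: ⌈98/20⌉ = 5 cabins.
Also, 6 groups each exceed 10 campers, and no two of those can share a cabin, so at least 6 cabins are needed.
A packing using 6 cabins:
  cabin 1: 16 + 4 = 20
  cabin 2: 14 + 4 + 2 = 20
  cabin 3: 14 + 4 = 18
  cabin 4: 14 + 4 = 18
  cabin 5: 11 = 11
  cabin 6: 11 = 11
This matches the lower bound, so 6 is optimal.

6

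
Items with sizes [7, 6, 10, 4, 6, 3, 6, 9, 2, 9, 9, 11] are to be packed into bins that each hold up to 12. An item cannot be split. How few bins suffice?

8

Total = 11 + 10 + 9 + 9 + 9 + 7 + 6 + 6 + 6 + 4 + 3 + 2 = 82.
Lower bound: ⌈82/12⌉ = 7 bins.
A packing using 8 bins:
  bin 1: 11 = 11
  bin 2: 10 + 2 = 12
  bin 3: 9 + 3 = 12
  bin 4: 9 = 9
  bin 5: 9 = 9
  bin 6: 7 + 4 = 11
  bin 7: 6 + 6 = 12
  bin 8: 6 = 6
No arrangement into 7 bins stays within capacity, so 8 is optimal.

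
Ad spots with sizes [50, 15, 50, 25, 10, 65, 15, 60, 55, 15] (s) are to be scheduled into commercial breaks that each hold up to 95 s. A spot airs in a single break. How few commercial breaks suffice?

Total = 65 + 60 + 55 + 50 + 50 + 25 + 15 + 15 + 15 + 10 = 360 s.
Lower bound: ⌈360/95⌉ = 4 commercial breaks.
Also, 5 ad spots each exceed 95/2 s, and no two of those can share a break, so at least 5 commercial breaks are needed.
A packing using 5 commercial breaks:
  break 1: 65 + 25 = 90
  break 2: 60 + 15 + 15 = 90
  break 3: 55 + 15 + 10 = 80
  break 4: 50 = 50
  break 5: 50 = 50
This matches the lower bound, so 5 is optimal.

5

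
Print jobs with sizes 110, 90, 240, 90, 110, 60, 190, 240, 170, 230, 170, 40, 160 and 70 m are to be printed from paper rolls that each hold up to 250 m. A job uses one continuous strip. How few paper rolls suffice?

Total = 240 + 240 + 230 + 190 + 170 + 170 + 160 + 110 + 110 + 90 + 90 + 70 + 60 + 40 = 1970 m.
Lower bound: ⌈1970/250⌉ = 8 paper rolls.
A packing using 9 paper rolls:
  roll 1: 240 = 240
  roll 2: 240 = 240
  roll 3: 230 = 230
  roll 4: 190 + 60 = 250
  roll 5: 170 + 70 = 240
  roll 6: 170 + 40 = 210
  roll 7: 160 + 90 = 250
  roll 8: 110 + 110 = 220
  roll 9: 90 = 90
No arrangement into 8 paper rolls stays within capacity, so 9 is optimal.

9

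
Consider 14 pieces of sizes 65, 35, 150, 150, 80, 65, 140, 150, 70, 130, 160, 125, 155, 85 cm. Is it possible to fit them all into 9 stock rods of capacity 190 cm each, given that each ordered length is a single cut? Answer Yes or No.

Total = 1560 cm; ⌈1560/190⌉ = 9.
The bound of 9 does not rule out 9, but exhaustive search shows no assignment into 9 stock rods of capacity 190 cm exists — the minimum is 10.

No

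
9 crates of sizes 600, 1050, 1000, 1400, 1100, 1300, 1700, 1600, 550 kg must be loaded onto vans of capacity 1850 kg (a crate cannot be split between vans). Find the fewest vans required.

Total = 1700 + 1600 + 1400 + 1300 + 1100 + 1050 + 1000 + 600 + 550 = 10300 kg.
Lower bound: ⌈10300/1850⌉ = 6 vans.
Also, 7 crates each exceed 925 kg, and no two of those can share a van, so at least 7 vans are needed.
A packing using 7 vans:
  van 1: 1700 = 1700
  van 2: 1600 = 1600
  van 3: 1400 = 1400
  van 4: 1300 + 550 = 1850
  van 5: 1100 + 600 = 1700
  van 6: 1050 = 1050
  van 7: 1000 = 1000
This matches the lower bound, so 7 is optimal.

7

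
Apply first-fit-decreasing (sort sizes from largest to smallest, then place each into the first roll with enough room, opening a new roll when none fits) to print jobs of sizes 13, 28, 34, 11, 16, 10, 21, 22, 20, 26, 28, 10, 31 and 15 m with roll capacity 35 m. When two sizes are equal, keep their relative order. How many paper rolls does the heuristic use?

10

Sorted descending: 34, 31, 28, 28, 26, 22, 21, 20, 16, 15, 13, 11, 10, 10.
  34 → roll 1 (new)  [load 34/35]
  31 → roll 2 (new)  [load 31/35]
  28 → roll 3 (new)  [load 28/35]
  28 → roll 4 (new)  [load 28/35]
  26 → roll 5 (new)  [load 26/35]
  22 → roll 6 (new)  [load 22/35]
  21 → roll 7 (new)  [load 21/35]
  20 → roll 8 (new)  [load 20/35]
  16 → roll 9 (new)  [load 16/35]
  15 → roll 8  [load 35/35]
  13 → roll 6  [load 35/35]
  11 → roll 7  [load 32/35]
  10 → roll 9  [load 26/35]
  10 → roll 10 (new)  [load 10/35]
10 paper rolls opened.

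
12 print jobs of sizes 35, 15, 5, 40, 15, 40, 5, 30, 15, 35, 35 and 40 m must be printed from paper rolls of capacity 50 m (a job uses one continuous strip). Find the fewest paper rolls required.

Total = 40 + 40 + 40 + 35 + 35 + 35 + 30 + 15 + 15 + 15 + 5 + 5 = 310 m.
Lower bound: ⌈310/50⌉ = 7 paper rolls.
A packing using 7 paper rolls:
  roll 1: 40 + 5 + 5 = 50
  roll 2: 40 = 40
  roll 3: 40 = 40
  roll 4: 35 + 15 = 50
  roll 5: 35 + 15 = 50
  roll 6: 35 + 15 = 50
  roll 7: 30 = 30
This matches the lower bound, so 7 is optimal.

7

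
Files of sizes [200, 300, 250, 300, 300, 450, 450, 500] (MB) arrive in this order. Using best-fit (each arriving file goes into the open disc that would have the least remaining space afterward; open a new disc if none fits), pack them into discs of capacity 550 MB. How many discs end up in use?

  200 → disc 1 (new)  [load 200/550]
  300 → disc 1  [load 500/550]
  250 → disc 2 (new)  [load 250/550]
  300 → disc 2  [load 550/550]
  300 → disc 3 (new)  [load 300/550]
  450 → disc 4 (new)  [load 450/550]
  450 → disc 5 (new)  [load 450/550]
  500 → disc 6 (new)  [load 500/550]
6 discs opened.

6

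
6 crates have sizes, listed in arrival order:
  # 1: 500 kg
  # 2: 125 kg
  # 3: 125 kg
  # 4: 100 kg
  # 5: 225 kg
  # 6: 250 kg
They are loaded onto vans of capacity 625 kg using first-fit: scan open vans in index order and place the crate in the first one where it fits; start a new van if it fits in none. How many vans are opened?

3

  500 → van 1 (new)  [load 500/625]
  125 → van 1  [load 625/625]
  125 → van 2 (new)  [load 125/625]
  100 → van 2  [load 225/625]
  225 → van 2  [load 450/625]
  250 → van 3 (new)  [load 250/625]
3 vans opened.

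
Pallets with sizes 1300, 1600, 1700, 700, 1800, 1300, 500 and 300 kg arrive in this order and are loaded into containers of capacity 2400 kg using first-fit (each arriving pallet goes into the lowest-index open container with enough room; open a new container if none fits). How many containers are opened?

5

  1300 → container 1 (new)  [load 1300/2400]
  1600 → container 2 (new)  [load 1600/2400]
  1700 → container 3 (new)  [load 1700/2400]
  700 → container 1  [load 2000/2400]
  1800 → container 4 (new)  [load 1800/2400]
  1300 → container 5 (new)  [load 1300/2400]
  500 → container 2  [load 2100/2400]
  300 → container 1  [load 2300/2400]
5 containers opened.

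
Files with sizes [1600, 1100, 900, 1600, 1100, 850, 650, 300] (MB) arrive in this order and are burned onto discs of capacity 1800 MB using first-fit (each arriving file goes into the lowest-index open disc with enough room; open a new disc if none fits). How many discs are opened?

  1600 → disc 1 (new)  [load 1600/1800]
  1100 → disc 2 (new)  [load 1100/1800]
  900 → disc 3 (new)  [load 900/1800]
  1600 → disc 4 (new)  [load 1600/1800]
  1100 → disc 5 (new)  [load 1100/1800]
  850 → disc 3  [load 1750/1800]
  650 → disc 2  [load 1750/1800]
  300 → disc 5  [load 1400/1800]
5 discs opened.

5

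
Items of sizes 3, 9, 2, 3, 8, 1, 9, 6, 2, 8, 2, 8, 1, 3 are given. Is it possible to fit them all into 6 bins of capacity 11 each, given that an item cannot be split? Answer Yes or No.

A valid assignment using 6 bins:
  bin 1: 9 + 2 = 11
  bin 2: 9 + 2 = 11
  bin 3: 8 + 3 = 11
  bin 4: 8 + 3 = 11
  bin 5: 8 + 3 = 11
  bin 6: 6 + 2 + 1 + 1 = 10
Every load is within 11, so 6 bins suffice.

Yes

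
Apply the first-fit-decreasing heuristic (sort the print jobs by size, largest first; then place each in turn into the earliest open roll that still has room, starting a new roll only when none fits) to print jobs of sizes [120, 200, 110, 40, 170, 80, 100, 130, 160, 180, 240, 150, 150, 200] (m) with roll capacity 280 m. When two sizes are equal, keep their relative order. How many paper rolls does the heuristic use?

Sorted descending: 240, 200, 200, 180, 170, 160, 150, 150, 130, 120, 110, 100, 80, 40.
  240 → roll 1 (new)  [load 240/280]
  200 → roll 2 (new)  [load 200/280]
  200 → roll 3 (new)  [load 200/280]
  180 → roll 4 (new)  [load 180/280]
  170 → roll 5 (new)  [load 170/280]
  160 → roll 6 (new)  [load 160/280]
  150 → roll 7 (new)  [load 150/280]
  150 → roll 8 (new)  [load 150/280]
  130 → roll 7  [load 280/280]
  120 → roll 6  [load 280/280]
  110 → roll 5  [load 280/280]
  100 → roll 4  [load 280/280]
  80 → roll 2  [load 280/280]
  40 → roll 1  [load 280/280]
8 paper rolls opened.

8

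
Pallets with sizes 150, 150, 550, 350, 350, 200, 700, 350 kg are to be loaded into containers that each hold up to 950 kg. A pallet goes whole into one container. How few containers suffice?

Total = 700 + 550 + 350 + 350 + 350 + 200 + 150 + 150 = 2800 kg.
Lower bound: ⌈2800/950⌉ = 3 containers.
A packing using 4 containers:
  container 1: 700 + 200 = 900
  container 2: 550 + 350 = 900
  container 3: 350 + 350 + 150 = 850
  container 4: 150 = 150
No arrangement into 3 containers stays within capacity, so 4 is optimal.

4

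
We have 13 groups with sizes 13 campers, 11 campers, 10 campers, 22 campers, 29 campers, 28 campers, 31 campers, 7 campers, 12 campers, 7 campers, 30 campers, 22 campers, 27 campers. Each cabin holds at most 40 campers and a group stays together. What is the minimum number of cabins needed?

7

Total = 31 + 30 + 29 + 28 + 27 + 22 + 22 + 13 + 12 + 11 + 10 + 7 + 7 = 249 campers.
Lower bound: ⌈249/40⌉ = 7 cabins.
A packing using 7 cabins:
  cabin 1: 31 + 7 = 38
  cabin 2: 30 + 10 = 40
  cabin 3: 29 + 11 = 40
  cabin 4: 28 + 12 = 40
  cabin 5: 27 + 13 = 40
  cabin 6: 22 + 7 = 29
  cabin 7: 22 = 22
This matches the lower bound, so 7 is optimal.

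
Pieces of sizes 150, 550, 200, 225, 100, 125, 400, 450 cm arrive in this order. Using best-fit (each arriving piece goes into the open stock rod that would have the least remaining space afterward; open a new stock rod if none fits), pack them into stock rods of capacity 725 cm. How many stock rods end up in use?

  150 → stock rod 1 (new)  [load 150/725]
  550 → stock rod 1  [load 700/725]
  200 → stock rod 2 (new)  [load 200/725]
  225 → stock rod 2  [load 425/725]
  100 → stock rod 2  [load 525/725]
  125 → stock rod 2  [load 650/725]
  400 → stock rod 3 (new)  [load 400/725]
  450 → stock rod 4 (new)  [load 450/725]
4 stock rods opened.

4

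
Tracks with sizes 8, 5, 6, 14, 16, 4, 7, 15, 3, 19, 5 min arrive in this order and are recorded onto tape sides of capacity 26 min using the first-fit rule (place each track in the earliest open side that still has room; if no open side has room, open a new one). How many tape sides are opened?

5

  8 → side 1 (new)  [load 8/26]
  5 → side 1  [load 13/26]
  6 → side 1  [load 19/26]
  14 → side 2 (new)  [load 14/26]
  16 → side 3 (new)  [load 16/26]
  4 → side 1  [load 23/26]
  7 → side 2  [load 21/26]
  15 → side 4 (new)  [load 15/26]
  3 → side 1  [load 26/26]
  19 → side 5 (new)  [load 19/26]
  5 → side 2  [load 26/26]
5 tape sides opened.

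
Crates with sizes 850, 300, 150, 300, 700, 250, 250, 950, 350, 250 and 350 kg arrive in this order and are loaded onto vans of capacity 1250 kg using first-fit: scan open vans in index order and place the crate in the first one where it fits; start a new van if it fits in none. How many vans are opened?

5

  850 → van 1 (new)  [load 850/1250]
  300 → van 1  [load 1150/1250]
  150 → van 2 (new)  [load 150/1250]
  300 → van 2  [load 450/1250]
  700 → van 2  [load 1150/1250]
  250 → van 3 (new)  [load 250/1250]
  250 → van 3  [load 500/1250]
  950 → van 4 (new)  [load 950/1250]
  350 → van 3  [load 850/1250]
  250 → van 3  [load 1100/1250]
  350 → van 5 (new)  [load 350/1250]
5 vans opened.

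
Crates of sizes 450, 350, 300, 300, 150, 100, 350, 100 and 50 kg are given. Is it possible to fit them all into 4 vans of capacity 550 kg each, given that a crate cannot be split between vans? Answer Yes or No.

No

Total = 2150 kg; ⌈2150/550⌉ = 4.
5 crates each exceed half the capacity and cannot share a van, forcing at least 5 vans.
At least 5 vans are required, but only 4 are allowed.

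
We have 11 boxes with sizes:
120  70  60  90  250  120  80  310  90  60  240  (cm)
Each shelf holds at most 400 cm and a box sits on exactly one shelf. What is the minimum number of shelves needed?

4

Total = 310 + 250 + 240 + 120 + 120 + 90 + 90 + 80 + 70 + 60 + 60 = 1490 cm.
Lower bound: ⌈1490/400⌉ = 4 shelves.
A packing using 4 shelves:
  shelf 1: 310 + 90 = 400
  shelf 2: 250 + 120 = 370
  shelf 3: 240 + 120 = 360
  shelf 4: 90 + 80 + 70 + 60 + 60 = 360
This matches the lower bound, so 4 is optimal.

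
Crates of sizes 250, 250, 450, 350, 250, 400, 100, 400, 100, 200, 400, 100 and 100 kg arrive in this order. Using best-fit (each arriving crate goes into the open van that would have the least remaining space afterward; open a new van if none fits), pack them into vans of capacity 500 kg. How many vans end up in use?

  250 → van 1 (new)  [load 250/500]
  250 → van 1  [load 500/500]
  450 → van 2 (new)  [load 450/500]
  350 → van 3 (new)  [load 350/500]
  250 → van 4 (new)  [load 250/500]
  400 → van 5 (new)  [load 400/500]
  100 → van 5  [load 500/500]
  400 → van 6 (new)  [load 400/500]
  100 → van 6  [load 500/500]
  200 → van 4  [load 450/500]
  400 → van 7 (new)  [load 400/500]
  100 → van 7  [load 500/500]
  100 → van 3  [load 450/500]
7 vans opened.

7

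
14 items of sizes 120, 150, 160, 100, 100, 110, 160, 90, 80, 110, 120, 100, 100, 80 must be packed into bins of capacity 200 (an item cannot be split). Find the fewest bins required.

Total = 160 + 160 + 150 + 120 + 120 + 110 + 110 + 100 + 100 + 100 + 100 + 90 + 80 + 80 = 1580.
Lower bound: ⌈1580/200⌉ = 8 bins.
A packing using 9 bins:
  bin 1: 160 = 160
  bin 2: 160 = 160
  bin 3: 150 = 150
  bin 4: 120 + 80 = 200
  bin 5: 120 + 80 = 200
  bin 6: 110 + 90 = 200
  bin 7: 110 = 110
  bin 8: 100 + 100 = 200
  bin 9: 100 + 100 = 200
No arrangement into 8 bins stays within capacity, so 9 is optimal.

9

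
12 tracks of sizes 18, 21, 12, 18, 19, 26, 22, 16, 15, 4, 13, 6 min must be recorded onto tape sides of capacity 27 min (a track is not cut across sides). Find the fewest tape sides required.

Total = 26 + 22 + 21 + 19 + 18 + 18 + 16 + 15 + 13 + 12 + 6 + 4 = 190 min.
Lower bound: ⌈190/27⌉ = 8 tape sides.
A packing using 9 tape sides:
  side 1: 26 = 26
  side 2: 22 + 4 = 26
  side 3: 21 + 6 = 27
  side 4: 19 = 19
  side 5: 18 = 18
  side 6: 18 = 18
  side 7: 16 = 16
  side 8: 15 + 12 = 27
  side 9: 13 = 13
No arrangement into 8 tape sides stays within capacity, so 9 is optimal.

9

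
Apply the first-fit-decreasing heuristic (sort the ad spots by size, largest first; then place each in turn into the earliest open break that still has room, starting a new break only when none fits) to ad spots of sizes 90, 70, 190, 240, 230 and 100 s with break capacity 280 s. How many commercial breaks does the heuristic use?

Sorted descending: 240, 230, 190, 100, 90, 70.
  240 → break 1 (new)  [load 240/280]
  230 → break 2 (new)  [load 230/280]
  190 → break 3 (new)  [load 190/280]
  100 → break 4 (new)  [load 100/280]
  90 → break 3  [load 280/280]
  70 → break 4  [load 170/280]
4 commercial breaks opened.

4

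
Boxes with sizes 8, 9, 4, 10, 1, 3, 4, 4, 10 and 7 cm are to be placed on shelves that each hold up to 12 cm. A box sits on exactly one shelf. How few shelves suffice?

Total = 10 + 10 + 9 + 8 + 7 + 4 + 4 + 4 + 3 + 1 = 60 cm.
Lower bound: ⌈60/12⌉ = 5 shelves.
A packing using 6 shelves:
  shelf 1: 10 + 1 = 11
  shelf 2: 10 = 10
  shelf 3: 9 + 3 = 12
  shelf 4: 8 + 4 = 12
  shelf 5: 7 + 4 = 11
  shelf 6: 4 = 4
No arrangement into 5 shelves stays within capacity, so 6 is optimal.

6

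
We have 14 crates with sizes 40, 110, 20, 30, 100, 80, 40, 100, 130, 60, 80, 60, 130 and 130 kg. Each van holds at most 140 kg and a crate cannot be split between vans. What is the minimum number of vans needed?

Total = 130 + 130 + 130 + 110 + 100 + 100 + 80 + 80 + 60 + 60 + 40 + 40 + 30 + 20 = 1110 kg.
Lower bound: ⌈1110/140⌉ = 8 vans.
A packing using 9 vans:
  van 1: 130 = 130
  van 2: 130 = 130
  van 3: 130 = 130
  van 4: 110 + 30 = 140
  van 5: 100 + 40 = 140
  van 6: 100 + 40 = 140
  van 7: 80 + 60 = 140
  van 8: 80 + 60 = 140
  van 9: 20 = 20
No arrangement into 8 vans stays within capacity, so 9 is optimal.

9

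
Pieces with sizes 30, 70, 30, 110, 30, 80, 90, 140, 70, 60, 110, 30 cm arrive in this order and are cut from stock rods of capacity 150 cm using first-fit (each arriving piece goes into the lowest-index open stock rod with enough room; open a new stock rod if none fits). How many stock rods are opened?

6

  30 → stock rod 1 (new)  [load 30/150]
  70 → stock rod 1  [load 100/150]
  30 → stock rod 1  [load 130/150]
  110 → stock rod 2 (new)  [load 110/150]
  30 → stock rod 2  [load 140/150]
  80 → stock rod 3 (new)  [load 80/150]
  90 → stock rod 4 (new)  [load 90/150]
  140 → stock rod 5 (new)  [load 140/150]
  70 → stock rod 3  [load 150/150]
  60 → stock rod 4  [load 150/150]
  110 → stock rod 6 (new)  [load 110/150]
  30 → stock rod 6  [load 140/150]
6 stock rods opened.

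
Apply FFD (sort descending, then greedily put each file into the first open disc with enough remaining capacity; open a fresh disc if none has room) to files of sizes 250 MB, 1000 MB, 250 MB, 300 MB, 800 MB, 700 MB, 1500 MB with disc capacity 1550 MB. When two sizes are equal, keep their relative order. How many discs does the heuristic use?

Sorted descending: 1500, 1000, 800, 700, 300, 250, 250.
  1500 → disc 1 (new)  [load 1500/1550]
  1000 → disc 2 (new)  [load 1000/1550]
  800 → disc 3 (new)  [load 800/1550]
  700 → disc 3  [load 1500/1550]
  300 → disc 2  [load 1300/1550]
  250 → disc 2  [load 1550/1550]
  250 → disc 4 (new)  [load 250/1550]
4 discs opened.

4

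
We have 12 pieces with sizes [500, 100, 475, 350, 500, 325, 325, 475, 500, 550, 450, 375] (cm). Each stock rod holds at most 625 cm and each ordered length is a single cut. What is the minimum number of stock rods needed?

Total = 550 + 500 + 500 + 500 + 475 + 475 + 450 + 375 + 350 + 325 + 325 + 100 = 4925 cm.
Lower bound: ⌈4925/625⌉ = 8 stock rods.
Also, 11 pieces each exceed 625/2 cm, and no two of those can share a stock rod, so at least 11 stock rods are needed.
A packing using 11 stock rods:
  stock rod 1: 550 = 550
  stock rod 2: 500 + 100 = 600
  stock rod 3: 500 = 500
  stock rod 4: 500 = 500
  stock rod 5: 475 = 475
  stock rod 6: 475 = 475
  stock rod 7: 450 = 450
  stock rod 8: 375 = 375
  stock rod 9: 350 = 350
  stock rod 10: 325 = 325
  stock rod 11: 325 = 325
This matches the lower bound, so 11 is optimal.

11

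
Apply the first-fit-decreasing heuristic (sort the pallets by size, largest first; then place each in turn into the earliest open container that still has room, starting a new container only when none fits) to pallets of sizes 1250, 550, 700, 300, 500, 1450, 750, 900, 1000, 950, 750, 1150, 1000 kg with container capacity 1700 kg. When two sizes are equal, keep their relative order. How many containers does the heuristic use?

Sorted descending: 1450, 1250, 1150, 1000, 1000, 950, 900, 750, 750, 700, 550, 500, 300.
  1450 → container 1 (new)  [load 1450/1700]
  1250 → container 2 (new)  [load 1250/1700]
  1150 → container 3 (new)  [load 1150/1700]
  1000 → container 4 (new)  [load 1000/1700]
  1000 → container 5 (new)  [load 1000/1700]
  950 → container 6 (new)  [load 950/1700]
  900 → container 7 (new)  [load 900/1700]
  750 → container 6  [load 1700/1700]
  750 → container 7  [load 1650/1700]
  700 → container 4  [load 1700/1700]
  550 → container 3  [load 1700/1700]
  500 → container 5  [load 1500/1700]
  300 → container 2  [load 1550/1700]
7 containers opened.

7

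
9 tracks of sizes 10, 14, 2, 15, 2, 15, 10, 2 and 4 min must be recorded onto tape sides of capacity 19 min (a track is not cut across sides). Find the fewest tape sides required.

5

Total = 15 + 15 + 14 + 10 + 10 + 4 + 2 + 2 + 2 = 74 min.
Lower bound: ⌈74/19⌉ = 4 tape sides.
Also, 5 tracks each exceed 19/2 min, and no two of those can share a side, so at least 5 tape sides are needed.
A packing using 5 tape sides:
  side 1: 15 + 4 = 19
  side 2: 15 + 2 + 2 = 19
  side 3: 14 + 2 = 16
  side 4: 10 = 10
  side 5: 10 = 10
This matches the lower bound, so 5 is optimal.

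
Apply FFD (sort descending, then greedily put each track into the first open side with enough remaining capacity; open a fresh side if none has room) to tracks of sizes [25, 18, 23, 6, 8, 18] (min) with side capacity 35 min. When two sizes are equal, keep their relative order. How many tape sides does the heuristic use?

4

Sorted descending: 25, 23, 18, 18, 8, 6.
  25 → side 1 (new)  [load 25/35]
  23 → side 2 (new)  [load 23/35]
  18 → side 3 (new)  [load 18/35]
  18 → side 4 (new)  [load 18/35]
  8 → side 1  [load 33/35]
  6 → side 2  [load 29/35]
4 tape sides opened.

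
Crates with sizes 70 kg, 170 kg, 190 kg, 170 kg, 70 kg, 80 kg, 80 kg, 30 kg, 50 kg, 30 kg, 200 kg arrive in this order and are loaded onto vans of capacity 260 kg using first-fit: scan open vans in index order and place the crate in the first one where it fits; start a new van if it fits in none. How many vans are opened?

5

  70 → van 1 (new)  [load 70/260]
  170 → van 1  [load 240/260]
  190 → van 2 (new)  [load 190/260]
  170 → van 3 (new)  [load 170/260]
  70 → van 2  [load 260/260]
  80 → van 3  [load 250/260]
  80 → van 4 (new)  [load 80/260]
  30 → van 4  [load 110/260]
  50 → van 4  [load 160/260]
  30 → van 4  [load 190/260]
  200 → van 5 (new)  [load 200/260]
5 vans opened.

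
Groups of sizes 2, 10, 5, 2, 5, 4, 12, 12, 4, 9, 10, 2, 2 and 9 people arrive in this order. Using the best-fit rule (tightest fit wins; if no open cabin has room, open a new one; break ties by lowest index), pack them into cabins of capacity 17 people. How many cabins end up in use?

  2 → cabin 1 (new)  [load 2/17]
  10 → cabin 1  [load 12/17]
  5 → cabin 1  [load 17/17]
  2 → cabin 2 (new)  [load 2/17]
  5 → cabin 2  [load 7/17]
  4 → cabin 2  [load 11/17]
  12 → cabin 3 (new)  [load 12/17]
  12 → cabin 4 (new)  [load 12/17]
  4 → cabin 3  [load 16/17]
  9 → cabin 5 (new)  [load 9/17]
  10 → cabin 6 (new)  [load 10/17]
  2 → cabin 4  [load 14/17]
  2 → cabin 4  [load 16/17]
  9 → cabin 7 (new)  [load 9/17]
7 cabins opened.

7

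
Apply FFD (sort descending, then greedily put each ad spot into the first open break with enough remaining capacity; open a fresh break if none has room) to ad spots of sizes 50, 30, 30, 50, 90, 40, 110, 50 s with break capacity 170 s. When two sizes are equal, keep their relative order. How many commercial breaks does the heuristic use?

3

Sorted descending: 110, 90, 50, 50, 50, 40, 30, 30.
  110 → break 1 (new)  [load 110/170]
  90 → break 2 (new)  [load 90/170]
  50 → break 1  [load 160/170]
  50 → break 2  [load 140/170]
  50 → break 3 (new)  [load 50/170]
  40 → break 3  [load 90/170]
  30 → break 2  [load 170/170]
  30 → break 3  [load 120/170]
3 commercial breaks opened.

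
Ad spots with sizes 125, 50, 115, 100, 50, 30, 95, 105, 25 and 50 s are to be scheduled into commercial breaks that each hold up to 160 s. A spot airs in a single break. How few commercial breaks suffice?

5

Total = 125 + 115 + 105 + 100 + 95 + 50 + 50 + 50 + 30 + 25 = 745 s.
Lower bound: ⌈745/160⌉ = 5 commercial breaks.
A packing using 5 commercial breaks:
  break 1: 125 + 30 = 155
  break 2: 115 + 25 = 140
  break 3: 105 + 50 = 155
  break 4: 100 + 50 = 150
  break 5: 95 + 50 = 145
This matches the lower bound, so 5 is optimal.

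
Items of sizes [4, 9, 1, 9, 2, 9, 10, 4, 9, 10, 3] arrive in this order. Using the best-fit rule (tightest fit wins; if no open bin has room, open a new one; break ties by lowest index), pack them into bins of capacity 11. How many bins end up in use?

7

  4 → bin 1 (new)  [load 4/11]
  9 → bin 2 (new)  [load 9/11]
  1 → bin 2  [load 10/11]
  9 → bin 3 (new)  [load 9/11]
  2 → bin 3  [load 11/11]
  9 → bin 4 (new)  [load 9/11]
  10 → bin 5 (new)  [load 10/11]
  4 → bin 1  [load 8/11]
  9 → bin 6 (new)  [load 9/11]
  10 → bin 7 (new)  [load 10/11]
  3 → bin 1  [load 11/11]
7 bins opened.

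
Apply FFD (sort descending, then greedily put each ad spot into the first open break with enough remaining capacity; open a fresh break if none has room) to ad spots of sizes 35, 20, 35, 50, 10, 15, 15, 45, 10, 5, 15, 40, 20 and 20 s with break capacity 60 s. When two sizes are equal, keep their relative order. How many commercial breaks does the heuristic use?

Sorted descending: 50, 45, 40, 35, 35, 20, 20, 20, 15, 15, 15, 10, 10, 5.
  50 → break 1 (new)  [load 50/60]
  45 → break 2 (new)  [load 45/60]
  40 → break 3 (new)  [load 40/60]
  35 → break 4 (new)  [load 35/60]
  35 → break 5 (new)  [load 35/60]
  20 → break 3  [load 60/60]
  20 → break 4  [load 55/60]
  20 → break 5  [load 55/60]
  15 → break 2  [load 60/60]
  15 → break 6 (new)  [load 15/60]
  15 → break 6  [load 30/60]
  10 → break 1  [load 60/60]
  10 → break 6  [load 40/60]
  5 → break 4  [load 60/60]
6 commercial breaks opened.

6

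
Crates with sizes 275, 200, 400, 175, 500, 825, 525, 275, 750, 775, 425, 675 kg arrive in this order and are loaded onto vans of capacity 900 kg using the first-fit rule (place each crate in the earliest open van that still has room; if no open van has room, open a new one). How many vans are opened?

  275 → van 1 (new)  [load 275/900]
  200 → van 1  [load 475/900]
  400 → van 1  [load 875/900]
  175 → van 2 (new)  [load 175/900]
  500 → van 2  [load 675/900]
  825 → van 3 (new)  [load 825/900]
  525 → van 4 (new)  [load 525/900]
  275 → van 4  [load 800/900]
  750 → van 5 (new)  [load 750/900]
  775 → van 6 (new)  [load 775/900]
  425 → van 7 (new)  [load 425/900]
  675 → van 8 (new)  [load 675/900]
8 vans opened.

8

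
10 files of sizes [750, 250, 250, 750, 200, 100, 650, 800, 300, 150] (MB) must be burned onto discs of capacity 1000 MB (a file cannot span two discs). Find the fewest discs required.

5

Total = 800 + 750 + 750 + 650 + 300 + 250 + 250 + 200 + 150 + 100 = 4200 MB.
Lower bound: ⌈4200/1000⌉ = 5 discs.
A packing using 5 discs:
  disc 1: 800 + 200 = 1000
  disc 2: 750 + 250 = 1000
  disc 3: 750 + 250 = 1000
  disc 4: 650 + 300 = 950
  disc 5: 150 + 100 = 250
This matches the lower bound, so 5 is optimal.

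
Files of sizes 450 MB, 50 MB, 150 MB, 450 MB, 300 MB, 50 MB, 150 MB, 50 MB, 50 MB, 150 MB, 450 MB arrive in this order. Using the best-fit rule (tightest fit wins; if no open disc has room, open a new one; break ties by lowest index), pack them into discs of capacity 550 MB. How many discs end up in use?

  450 → disc 1 (new)  [load 450/550]
  50 → disc 1  [load 500/550]
  150 → disc 2 (new)  [load 150/550]
  450 → disc 3 (new)  [load 450/550]
  300 → disc 2  [load 450/550]
  50 → disc 1  [load 550/550]
  150 → disc 4 (new)  [load 150/550]
  50 → disc 2  [load 500/550]
  50 → disc 2  [load 550/550]
  150 → disc 4  [load 300/550]
  450 → disc 5 (new)  [load 450/550]
5 discs opened.

5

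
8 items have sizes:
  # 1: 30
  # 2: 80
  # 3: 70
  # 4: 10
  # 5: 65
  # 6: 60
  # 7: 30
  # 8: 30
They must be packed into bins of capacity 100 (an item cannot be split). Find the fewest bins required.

Total = 80 + 70 + 65 + 60 + 30 + 30 + 30 + 10 = 375.
Lower bound: ⌈375/100⌉ = 4 bins.
A packing using 4 bins:
  bin 1: 80 + 10 = 90
  bin 2: 70 + 30 = 100
  bin 3: 65 + 30 = 95
  bin 4: 60 + 30 = 90
This matches the lower bound, so 4 is optimal.

4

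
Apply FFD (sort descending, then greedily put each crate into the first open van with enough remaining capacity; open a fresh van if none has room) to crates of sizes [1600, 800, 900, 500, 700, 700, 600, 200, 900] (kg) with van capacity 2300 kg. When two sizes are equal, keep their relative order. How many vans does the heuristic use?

Sorted descending: 1600, 900, 900, 800, 700, 700, 600, 500, 200.
  1600 → van 1 (new)  [load 1600/2300]
  900 → van 2 (new)  [load 900/2300]
  900 → van 2  [load 1800/2300]
  800 → van 3 (new)  [load 800/2300]
  700 → van 1  [load 2300/2300]
  700 → van 3  [load 1500/2300]
  600 → van 3  [load 2100/2300]
  500 → van 2  [load 2300/2300]
  200 → van 3  [load 2300/2300]
3 vans opened.

3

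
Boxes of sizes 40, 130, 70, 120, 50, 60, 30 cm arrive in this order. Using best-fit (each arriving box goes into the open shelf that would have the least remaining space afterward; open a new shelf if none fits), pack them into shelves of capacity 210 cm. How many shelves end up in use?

  40 → shelf 1 (new)  [load 40/210]
  130 → shelf 1  [load 170/210]
  70 → shelf 2 (new)  [load 70/210]
  120 → shelf 2  [load 190/210]
  50 → shelf 3 (new)  [load 50/210]
  60 → shelf 3  [load 110/210]
  30 → shelf 1  [load 200/210]
3 shelves opened.

3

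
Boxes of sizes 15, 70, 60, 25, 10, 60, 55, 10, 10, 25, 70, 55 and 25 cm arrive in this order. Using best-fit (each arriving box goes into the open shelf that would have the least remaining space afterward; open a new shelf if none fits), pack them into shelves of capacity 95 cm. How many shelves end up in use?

  15 → shelf 1 (new)  [load 15/95]
  70 → shelf 1  [load 85/95]
  60 → shelf 2 (new)  [load 60/95]
  25 → shelf 2  [load 85/95]
  10 → shelf 1  [load 95/95]
  60 → shelf 3 (new)  [load 60/95]
  55 → shelf 4 (new)  [load 55/95]
  10 → shelf 2  [load 95/95]
  10 → shelf 3  [load 70/95]
  25 → shelf 3  [load 95/95]
  70 → shelf 5 (new)  [load 70/95]
  55 → shelf 6 (new)  [load 55/95]
  25 → shelf 5  [load 95/95]
6 shelves opened.

6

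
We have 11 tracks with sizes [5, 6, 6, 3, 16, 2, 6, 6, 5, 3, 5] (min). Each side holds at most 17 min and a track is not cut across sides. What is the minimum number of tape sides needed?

4

Total = 16 + 6 + 6 + 6 + 6 + 5 + 5 + 5 + 3 + 3 + 2 = 63 min.
Lower bound: ⌈63/17⌉ = 4 tape sides.
A packing using 4 tape sides:
  side 1: 16 = 16
  side 2: 6 + 6 + 5 = 17
  side 3: 6 + 6 + 5 = 17
  side 4: 5 + 3 + 3 + 2 = 13
This matches the lower bound, so 4 is optimal.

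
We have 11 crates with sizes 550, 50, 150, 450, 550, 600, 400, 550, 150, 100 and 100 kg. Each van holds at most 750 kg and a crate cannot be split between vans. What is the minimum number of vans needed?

Total = 600 + 550 + 550 + 550 + 450 + 400 + 150 + 150 + 100 + 100 + 50 = 3650 kg.
Lower bound: ⌈3650/750⌉ = 5 vans.
Also, 6 crates each exceed 375 kg, and no two of those can share a van, so at least 6 vans are needed.
A packing using 6 vans:
  van 1: 600 + 150 = 750
  van 2: 550 + 150 + 50 = 750
  van 3: 550 + 100 + 100 = 750
  van 4: 550 = 550
  van 5: 450 = 450
  van 6: 400 = 400
This matches the lower bound, so 6 is optimal.

6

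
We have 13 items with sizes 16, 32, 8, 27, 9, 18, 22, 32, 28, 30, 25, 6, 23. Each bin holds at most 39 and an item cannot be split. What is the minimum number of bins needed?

9

Total = 32 + 32 + 30 + 28 + 27 + 25 + 23 + 22 + 18 + 16 + 9 + 8 + 6 = 276.
Lower bound: ⌈276/39⌉ = 8 bins.
A packing using 9 bins:
  bin 1: 32 + 6 = 38
  bin 2: 32 = 32
  bin 3: 30 + 9 = 39
  bin 4: 28 + 8 = 36
  bin 5: 27 = 27
  bin 6: 25 = 25
  bin 7: 23 + 16 = 39
  bin 8: 22 = 22
  bin 9: 18 = 18
No arrangement into 8 bins stays within capacity, so 9 is optimal.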